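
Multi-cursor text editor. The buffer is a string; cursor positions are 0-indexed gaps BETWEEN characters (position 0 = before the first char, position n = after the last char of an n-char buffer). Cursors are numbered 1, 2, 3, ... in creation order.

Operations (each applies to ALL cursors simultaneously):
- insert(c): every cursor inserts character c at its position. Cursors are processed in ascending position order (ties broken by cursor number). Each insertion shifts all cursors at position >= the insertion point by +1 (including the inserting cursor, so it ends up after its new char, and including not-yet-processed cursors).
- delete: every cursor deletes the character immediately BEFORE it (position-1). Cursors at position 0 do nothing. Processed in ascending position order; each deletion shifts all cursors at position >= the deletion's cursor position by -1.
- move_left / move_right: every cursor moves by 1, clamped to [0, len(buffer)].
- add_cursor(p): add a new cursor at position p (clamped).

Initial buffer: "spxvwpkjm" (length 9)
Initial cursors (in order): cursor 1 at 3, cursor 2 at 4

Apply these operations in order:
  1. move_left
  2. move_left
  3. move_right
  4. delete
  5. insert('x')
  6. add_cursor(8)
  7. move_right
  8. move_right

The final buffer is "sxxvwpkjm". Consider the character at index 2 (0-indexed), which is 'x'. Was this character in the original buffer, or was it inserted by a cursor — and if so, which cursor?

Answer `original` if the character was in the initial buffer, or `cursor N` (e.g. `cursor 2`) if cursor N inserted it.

Answer: cursor 2

Derivation:
After op 1 (move_left): buffer="spxvwpkjm" (len 9), cursors c1@2 c2@3, authorship .........
After op 2 (move_left): buffer="spxvwpkjm" (len 9), cursors c1@1 c2@2, authorship .........
After op 3 (move_right): buffer="spxvwpkjm" (len 9), cursors c1@2 c2@3, authorship .........
After op 4 (delete): buffer="svwpkjm" (len 7), cursors c1@1 c2@1, authorship .......
After op 5 (insert('x')): buffer="sxxvwpkjm" (len 9), cursors c1@3 c2@3, authorship .12......
After op 6 (add_cursor(8)): buffer="sxxvwpkjm" (len 9), cursors c1@3 c2@3 c3@8, authorship .12......
After op 7 (move_right): buffer="sxxvwpkjm" (len 9), cursors c1@4 c2@4 c3@9, authorship .12......
After op 8 (move_right): buffer="sxxvwpkjm" (len 9), cursors c1@5 c2@5 c3@9, authorship .12......
Authorship (.=original, N=cursor N): . 1 2 . . . . . .
Index 2: author = 2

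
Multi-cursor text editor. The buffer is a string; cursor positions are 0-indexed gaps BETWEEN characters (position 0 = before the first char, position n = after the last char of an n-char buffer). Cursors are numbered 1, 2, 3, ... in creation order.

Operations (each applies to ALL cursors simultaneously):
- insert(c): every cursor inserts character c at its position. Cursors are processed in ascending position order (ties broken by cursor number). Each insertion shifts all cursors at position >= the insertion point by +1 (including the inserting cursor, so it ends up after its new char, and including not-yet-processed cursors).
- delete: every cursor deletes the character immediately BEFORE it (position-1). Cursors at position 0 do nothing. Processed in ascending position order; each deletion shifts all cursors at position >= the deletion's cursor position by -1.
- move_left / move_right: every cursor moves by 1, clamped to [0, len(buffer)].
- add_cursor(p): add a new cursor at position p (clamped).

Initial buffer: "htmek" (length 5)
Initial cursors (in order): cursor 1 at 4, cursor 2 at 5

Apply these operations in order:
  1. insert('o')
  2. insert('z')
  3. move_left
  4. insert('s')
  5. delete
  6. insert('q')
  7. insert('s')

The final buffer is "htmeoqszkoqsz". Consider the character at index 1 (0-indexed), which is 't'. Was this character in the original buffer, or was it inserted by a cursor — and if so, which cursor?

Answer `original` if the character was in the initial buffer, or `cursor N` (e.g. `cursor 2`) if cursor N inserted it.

After op 1 (insert('o')): buffer="htmeoko" (len 7), cursors c1@5 c2@7, authorship ....1.2
After op 2 (insert('z')): buffer="htmeozkoz" (len 9), cursors c1@6 c2@9, authorship ....11.22
After op 3 (move_left): buffer="htmeozkoz" (len 9), cursors c1@5 c2@8, authorship ....11.22
After op 4 (insert('s')): buffer="htmeoszkosz" (len 11), cursors c1@6 c2@10, authorship ....111.222
After op 5 (delete): buffer="htmeozkoz" (len 9), cursors c1@5 c2@8, authorship ....11.22
After op 6 (insert('q')): buffer="htmeoqzkoqz" (len 11), cursors c1@6 c2@10, authorship ....111.222
After op 7 (insert('s')): buffer="htmeoqszkoqsz" (len 13), cursors c1@7 c2@12, authorship ....1111.2222
Authorship (.=original, N=cursor N): . . . . 1 1 1 1 . 2 2 2 2
Index 1: author = original

Answer: original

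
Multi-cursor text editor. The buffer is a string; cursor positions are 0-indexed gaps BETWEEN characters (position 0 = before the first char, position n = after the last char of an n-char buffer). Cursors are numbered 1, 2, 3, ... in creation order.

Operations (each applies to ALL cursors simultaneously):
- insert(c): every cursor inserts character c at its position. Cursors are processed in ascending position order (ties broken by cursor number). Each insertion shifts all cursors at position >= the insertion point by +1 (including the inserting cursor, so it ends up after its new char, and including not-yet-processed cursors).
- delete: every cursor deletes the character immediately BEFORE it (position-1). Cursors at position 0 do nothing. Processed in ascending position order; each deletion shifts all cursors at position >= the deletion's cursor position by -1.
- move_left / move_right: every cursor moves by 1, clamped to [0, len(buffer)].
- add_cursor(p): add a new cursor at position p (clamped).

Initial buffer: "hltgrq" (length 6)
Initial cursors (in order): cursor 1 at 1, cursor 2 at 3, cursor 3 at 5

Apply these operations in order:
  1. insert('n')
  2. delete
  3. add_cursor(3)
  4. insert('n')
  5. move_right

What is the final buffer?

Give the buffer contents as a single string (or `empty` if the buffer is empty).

After op 1 (insert('n')): buffer="hnltngrnq" (len 9), cursors c1@2 c2@5 c3@8, authorship .1..2..3.
After op 2 (delete): buffer="hltgrq" (len 6), cursors c1@1 c2@3 c3@5, authorship ......
After op 3 (add_cursor(3)): buffer="hltgrq" (len 6), cursors c1@1 c2@3 c4@3 c3@5, authorship ......
After op 4 (insert('n')): buffer="hnltnngrnq" (len 10), cursors c1@2 c2@6 c4@6 c3@9, authorship .1..24..3.
After op 5 (move_right): buffer="hnltnngrnq" (len 10), cursors c1@3 c2@7 c4@7 c3@10, authorship .1..24..3.

Answer: hnltnngrnq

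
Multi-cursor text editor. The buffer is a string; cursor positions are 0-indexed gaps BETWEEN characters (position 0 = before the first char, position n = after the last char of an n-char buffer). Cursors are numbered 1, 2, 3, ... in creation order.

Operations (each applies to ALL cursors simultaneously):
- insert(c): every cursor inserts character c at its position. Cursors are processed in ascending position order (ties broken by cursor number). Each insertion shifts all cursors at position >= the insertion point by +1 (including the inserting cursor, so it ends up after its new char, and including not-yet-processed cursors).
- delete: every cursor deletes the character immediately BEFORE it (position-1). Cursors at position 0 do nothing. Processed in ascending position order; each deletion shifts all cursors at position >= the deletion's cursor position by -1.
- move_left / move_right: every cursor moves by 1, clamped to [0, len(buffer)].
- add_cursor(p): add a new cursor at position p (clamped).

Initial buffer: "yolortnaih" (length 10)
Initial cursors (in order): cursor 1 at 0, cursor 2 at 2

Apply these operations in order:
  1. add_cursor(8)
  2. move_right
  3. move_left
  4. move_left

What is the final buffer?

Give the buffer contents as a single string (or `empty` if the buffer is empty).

After op 1 (add_cursor(8)): buffer="yolortnaih" (len 10), cursors c1@0 c2@2 c3@8, authorship ..........
After op 2 (move_right): buffer="yolortnaih" (len 10), cursors c1@1 c2@3 c3@9, authorship ..........
After op 3 (move_left): buffer="yolortnaih" (len 10), cursors c1@0 c2@2 c3@8, authorship ..........
After op 4 (move_left): buffer="yolortnaih" (len 10), cursors c1@0 c2@1 c3@7, authorship ..........

Answer: yolortnaih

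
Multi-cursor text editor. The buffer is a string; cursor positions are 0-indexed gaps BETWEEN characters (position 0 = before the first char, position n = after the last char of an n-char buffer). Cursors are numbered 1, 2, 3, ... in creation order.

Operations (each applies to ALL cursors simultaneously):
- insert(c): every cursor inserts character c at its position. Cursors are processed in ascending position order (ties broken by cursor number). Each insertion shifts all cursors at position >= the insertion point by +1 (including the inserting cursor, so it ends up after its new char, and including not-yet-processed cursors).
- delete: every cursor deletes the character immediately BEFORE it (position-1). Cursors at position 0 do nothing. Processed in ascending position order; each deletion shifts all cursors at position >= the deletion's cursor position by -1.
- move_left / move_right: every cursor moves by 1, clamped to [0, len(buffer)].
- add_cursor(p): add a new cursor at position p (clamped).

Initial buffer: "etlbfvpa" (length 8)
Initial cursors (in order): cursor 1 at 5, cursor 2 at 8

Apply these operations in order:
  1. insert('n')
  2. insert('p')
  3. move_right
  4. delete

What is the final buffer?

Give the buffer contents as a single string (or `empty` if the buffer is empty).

After op 1 (insert('n')): buffer="etlbfnvpan" (len 10), cursors c1@6 c2@10, authorship .....1...2
After op 2 (insert('p')): buffer="etlbfnpvpanp" (len 12), cursors c1@7 c2@12, authorship .....11...22
After op 3 (move_right): buffer="etlbfnpvpanp" (len 12), cursors c1@8 c2@12, authorship .....11...22
After op 4 (delete): buffer="etlbfnppan" (len 10), cursors c1@7 c2@10, authorship .....11..2

Answer: etlbfnppan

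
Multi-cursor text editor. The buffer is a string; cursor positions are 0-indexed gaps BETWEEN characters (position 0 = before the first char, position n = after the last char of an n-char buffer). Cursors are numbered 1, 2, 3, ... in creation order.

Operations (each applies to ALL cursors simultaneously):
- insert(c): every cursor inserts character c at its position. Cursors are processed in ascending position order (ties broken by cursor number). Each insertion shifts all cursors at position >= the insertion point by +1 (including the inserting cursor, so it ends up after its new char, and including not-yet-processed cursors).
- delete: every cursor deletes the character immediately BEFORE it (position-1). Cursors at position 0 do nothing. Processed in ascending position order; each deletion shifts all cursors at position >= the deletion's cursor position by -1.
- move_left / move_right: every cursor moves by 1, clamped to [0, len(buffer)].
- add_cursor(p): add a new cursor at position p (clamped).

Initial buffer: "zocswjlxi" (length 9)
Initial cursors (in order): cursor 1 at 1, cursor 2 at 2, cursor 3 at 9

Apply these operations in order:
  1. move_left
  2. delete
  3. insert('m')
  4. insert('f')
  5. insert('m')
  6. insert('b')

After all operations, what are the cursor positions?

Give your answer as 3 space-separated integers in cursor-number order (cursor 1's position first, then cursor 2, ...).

After op 1 (move_left): buffer="zocswjlxi" (len 9), cursors c1@0 c2@1 c3@8, authorship .........
After op 2 (delete): buffer="ocswjli" (len 7), cursors c1@0 c2@0 c3@6, authorship .......
After op 3 (insert('m')): buffer="mmocswjlmi" (len 10), cursors c1@2 c2@2 c3@9, authorship 12......3.
After op 4 (insert('f')): buffer="mmffocswjlmfi" (len 13), cursors c1@4 c2@4 c3@12, authorship 1212......33.
After op 5 (insert('m')): buffer="mmffmmocswjlmfmi" (len 16), cursors c1@6 c2@6 c3@15, authorship 121212......333.
After op 6 (insert('b')): buffer="mmffmmbbocswjlmfmbi" (len 19), cursors c1@8 c2@8 c3@18, authorship 12121212......3333.

Answer: 8 8 18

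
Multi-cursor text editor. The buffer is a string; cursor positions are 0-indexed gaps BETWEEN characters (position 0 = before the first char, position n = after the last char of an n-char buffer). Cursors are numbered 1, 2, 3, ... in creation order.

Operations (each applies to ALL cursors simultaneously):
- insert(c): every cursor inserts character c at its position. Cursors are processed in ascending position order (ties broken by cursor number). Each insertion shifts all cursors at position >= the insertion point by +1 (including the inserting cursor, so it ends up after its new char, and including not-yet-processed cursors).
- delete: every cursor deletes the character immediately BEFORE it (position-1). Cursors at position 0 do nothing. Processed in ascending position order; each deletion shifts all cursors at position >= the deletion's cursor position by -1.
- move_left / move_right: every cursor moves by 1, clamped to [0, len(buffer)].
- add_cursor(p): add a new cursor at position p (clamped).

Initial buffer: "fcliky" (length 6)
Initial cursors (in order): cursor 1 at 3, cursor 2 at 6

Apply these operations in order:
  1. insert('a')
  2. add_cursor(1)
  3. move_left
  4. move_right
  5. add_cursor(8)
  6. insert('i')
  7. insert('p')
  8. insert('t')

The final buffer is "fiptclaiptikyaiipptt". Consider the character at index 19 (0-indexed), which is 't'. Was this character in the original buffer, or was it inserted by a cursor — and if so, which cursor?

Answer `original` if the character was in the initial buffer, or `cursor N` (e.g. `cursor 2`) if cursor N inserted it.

After op 1 (insert('a')): buffer="fclaikya" (len 8), cursors c1@4 c2@8, authorship ...1...2
After op 2 (add_cursor(1)): buffer="fclaikya" (len 8), cursors c3@1 c1@4 c2@8, authorship ...1...2
After op 3 (move_left): buffer="fclaikya" (len 8), cursors c3@0 c1@3 c2@7, authorship ...1...2
After op 4 (move_right): buffer="fclaikya" (len 8), cursors c3@1 c1@4 c2@8, authorship ...1...2
After op 5 (add_cursor(8)): buffer="fclaikya" (len 8), cursors c3@1 c1@4 c2@8 c4@8, authorship ...1...2
After op 6 (insert('i')): buffer="ficlaiikyaii" (len 12), cursors c3@2 c1@6 c2@12 c4@12, authorship .3..11...224
After op 7 (insert('p')): buffer="fipclaipikyaiipp" (len 16), cursors c3@3 c1@8 c2@16 c4@16, authorship .33..111...22424
After op 8 (insert('t')): buffer="fiptclaiptikyaiipptt" (len 20), cursors c3@4 c1@10 c2@20 c4@20, authorship .333..1111...2242424
Authorship (.=original, N=cursor N): . 3 3 3 . . 1 1 1 1 . . . 2 2 4 2 4 2 4
Index 19: author = 4

Answer: cursor 4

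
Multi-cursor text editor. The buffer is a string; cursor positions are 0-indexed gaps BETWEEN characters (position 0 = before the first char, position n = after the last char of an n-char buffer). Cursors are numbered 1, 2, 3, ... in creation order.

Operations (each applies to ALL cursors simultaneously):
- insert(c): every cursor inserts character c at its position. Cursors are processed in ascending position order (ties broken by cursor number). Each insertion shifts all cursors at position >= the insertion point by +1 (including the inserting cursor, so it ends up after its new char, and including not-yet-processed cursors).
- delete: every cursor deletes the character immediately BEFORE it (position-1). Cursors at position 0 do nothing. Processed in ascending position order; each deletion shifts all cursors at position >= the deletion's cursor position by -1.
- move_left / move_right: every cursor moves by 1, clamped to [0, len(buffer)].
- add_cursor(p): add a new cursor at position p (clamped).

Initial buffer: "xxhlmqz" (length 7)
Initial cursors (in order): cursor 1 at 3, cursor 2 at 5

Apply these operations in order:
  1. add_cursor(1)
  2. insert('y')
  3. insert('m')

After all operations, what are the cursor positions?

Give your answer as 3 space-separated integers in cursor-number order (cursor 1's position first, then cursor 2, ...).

Answer: 7 11 3

Derivation:
After op 1 (add_cursor(1)): buffer="xxhlmqz" (len 7), cursors c3@1 c1@3 c2@5, authorship .......
After op 2 (insert('y')): buffer="xyxhylmyqz" (len 10), cursors c3@2 c1@5 c2@8, authorship .3..1..2..
After op 3 (insert('m')): buffer="xymxhymlmymqz" (len 13), cursors c3@3 c1@7 c2@11, authorship .33..11..22..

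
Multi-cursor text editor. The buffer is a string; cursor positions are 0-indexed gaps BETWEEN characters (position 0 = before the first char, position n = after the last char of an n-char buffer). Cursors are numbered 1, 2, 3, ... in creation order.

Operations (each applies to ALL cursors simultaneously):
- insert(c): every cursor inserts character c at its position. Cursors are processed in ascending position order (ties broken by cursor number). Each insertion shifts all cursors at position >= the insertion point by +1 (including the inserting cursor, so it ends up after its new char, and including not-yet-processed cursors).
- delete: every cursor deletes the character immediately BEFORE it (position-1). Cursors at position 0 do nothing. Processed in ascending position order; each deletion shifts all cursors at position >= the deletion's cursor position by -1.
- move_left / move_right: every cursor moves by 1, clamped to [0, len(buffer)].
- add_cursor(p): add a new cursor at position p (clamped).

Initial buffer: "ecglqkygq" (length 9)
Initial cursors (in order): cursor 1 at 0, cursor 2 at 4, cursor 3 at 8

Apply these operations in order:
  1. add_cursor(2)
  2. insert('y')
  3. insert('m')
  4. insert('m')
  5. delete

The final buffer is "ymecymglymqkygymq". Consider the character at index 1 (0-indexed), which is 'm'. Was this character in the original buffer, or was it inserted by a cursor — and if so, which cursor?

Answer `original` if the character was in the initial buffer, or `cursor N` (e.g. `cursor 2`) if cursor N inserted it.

Answer: cursor 1

Derivation:
After op 1 (add_cursor(2)): buffer="ecglqkygq" (len 9), cursors c1@0 c4@2 c2@4 c3@8, authorship .........
After op 2 (insert('y')): buffer="yecyglyqkygyq" (len 13), cursors c1@1 c4@4 c2@7 c3@12, authorship 1..4..2....3.
After op 3 (insert('m')): buffer="ymecymglymqkygymq" (len 17), cursors c1@2 c4@6 c2@10 c3@16, authorship 11..44..22....33.
After op 4 (insert('m')): buffer="ymmecymmglymmqkygymmq" (len 21), cursors c1@3 c4@8 c2@13 c3@20, authorship 111..444..222....333.
After op 5 (delete): buffer="ymecymglymqkygymq" (len 17), cursors c1@2 c4@6 c2@10 c3@16, authorship 11..44..22....33.
Authorship (.=original, N=cursor N): 1 1 . . 4 4 . . 2 2 . . . . 3 3 .
Index 1: author = 1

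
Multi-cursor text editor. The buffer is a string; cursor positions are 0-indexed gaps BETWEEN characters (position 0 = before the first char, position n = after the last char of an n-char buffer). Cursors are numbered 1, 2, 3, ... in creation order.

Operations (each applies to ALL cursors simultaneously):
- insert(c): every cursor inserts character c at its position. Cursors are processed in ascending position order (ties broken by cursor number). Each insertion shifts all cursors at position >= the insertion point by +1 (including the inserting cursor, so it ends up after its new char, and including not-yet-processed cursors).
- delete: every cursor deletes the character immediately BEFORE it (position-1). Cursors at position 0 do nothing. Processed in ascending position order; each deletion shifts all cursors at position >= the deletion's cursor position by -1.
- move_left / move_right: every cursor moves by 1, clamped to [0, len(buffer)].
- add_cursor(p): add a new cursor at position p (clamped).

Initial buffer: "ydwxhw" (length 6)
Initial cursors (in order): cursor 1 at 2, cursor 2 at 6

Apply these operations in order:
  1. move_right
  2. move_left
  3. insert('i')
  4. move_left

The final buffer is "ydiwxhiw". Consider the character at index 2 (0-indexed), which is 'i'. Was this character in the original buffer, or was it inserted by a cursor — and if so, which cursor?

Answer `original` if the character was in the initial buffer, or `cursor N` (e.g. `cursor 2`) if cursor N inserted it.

After op 1 (move_right): buffer="ydwxhw" (len 6), cursors c1@3 c2@6, authorship ......
After op 2 (move_left): buffer="ydwxhw" (len 6), cursors c1@2 c2@5, authorship ......
After op 3 (insert('i')): buffer="ydiwxhiw" (len 8), cursors c1@3 c2@7, authorship ..1...2.
After op 4 (move_left): buffer="ydiwxhiw" (len 8), cursors c1@2 c2@6, authorship ..1...2.
Authorship (.=original, N=cursor N): . . 1 . . . 2 .
Index 2: author = 1

Answer: cursor 1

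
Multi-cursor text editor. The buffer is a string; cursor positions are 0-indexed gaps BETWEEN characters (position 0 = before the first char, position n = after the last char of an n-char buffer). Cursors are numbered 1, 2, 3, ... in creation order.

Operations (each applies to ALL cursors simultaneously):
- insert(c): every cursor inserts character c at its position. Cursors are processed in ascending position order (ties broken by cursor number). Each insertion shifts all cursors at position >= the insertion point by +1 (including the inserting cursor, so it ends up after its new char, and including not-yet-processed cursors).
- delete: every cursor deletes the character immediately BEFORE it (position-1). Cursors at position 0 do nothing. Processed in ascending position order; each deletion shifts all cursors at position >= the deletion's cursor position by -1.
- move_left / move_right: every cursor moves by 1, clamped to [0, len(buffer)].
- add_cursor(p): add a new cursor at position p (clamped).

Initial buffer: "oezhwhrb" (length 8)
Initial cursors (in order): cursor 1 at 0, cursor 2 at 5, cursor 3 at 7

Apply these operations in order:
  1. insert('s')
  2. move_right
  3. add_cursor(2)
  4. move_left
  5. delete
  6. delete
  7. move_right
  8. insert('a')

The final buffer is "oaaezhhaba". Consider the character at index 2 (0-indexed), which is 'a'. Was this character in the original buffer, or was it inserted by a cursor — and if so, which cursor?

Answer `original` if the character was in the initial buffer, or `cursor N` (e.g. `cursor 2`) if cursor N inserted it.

Answer: cursor 4

Derivation:
After op 1 (insert('s')): buffer="soezhwshrsb" (len 11), cursors c1@1 c2@7 c3@10, authorship 1.....2..3.
After op 2 (move_right): buffer="soezhwshrsb" (len 11), cursors c1@2 c2@8 c3@11, authorship 1.....2..3.
After op 3 (add_cursor(2)): buffer="soezhwshrsb" (len 11), cursors c1@2 c4@2 c2@8 c3@11, authorship 1.....2..3.
After op 4 (move_left): buffer="soezhwshrsb" (len 11), cursors c1@1 c4@1 c2@7 c3@10, authorship 1.....2..3.
After op 5 (delete): buffer="oezhwhrb" (len 8), cursors c1@0 c4@0 c2@5 c3@7, authorship ........
After op 6 (delete): buffer="oezhhb" (len 6), cursors c1@0 c4@0 c2@4 c3@5, authorship ......
After op 7 (move_right): buffer="oezhhb" (len 6), cursors c1@1 c4@1 c2@5 c3@6, authorship ......
After op 8 (insert('a')): buffer="oaaezhhaba" (len 10), cursors c1@3 c4@3 c2@8 c3@10, authorship .14....2.3
Authorship (.=original, N=cursor N): . 1 4 . . . . 2 . 3
Index 2: author = 4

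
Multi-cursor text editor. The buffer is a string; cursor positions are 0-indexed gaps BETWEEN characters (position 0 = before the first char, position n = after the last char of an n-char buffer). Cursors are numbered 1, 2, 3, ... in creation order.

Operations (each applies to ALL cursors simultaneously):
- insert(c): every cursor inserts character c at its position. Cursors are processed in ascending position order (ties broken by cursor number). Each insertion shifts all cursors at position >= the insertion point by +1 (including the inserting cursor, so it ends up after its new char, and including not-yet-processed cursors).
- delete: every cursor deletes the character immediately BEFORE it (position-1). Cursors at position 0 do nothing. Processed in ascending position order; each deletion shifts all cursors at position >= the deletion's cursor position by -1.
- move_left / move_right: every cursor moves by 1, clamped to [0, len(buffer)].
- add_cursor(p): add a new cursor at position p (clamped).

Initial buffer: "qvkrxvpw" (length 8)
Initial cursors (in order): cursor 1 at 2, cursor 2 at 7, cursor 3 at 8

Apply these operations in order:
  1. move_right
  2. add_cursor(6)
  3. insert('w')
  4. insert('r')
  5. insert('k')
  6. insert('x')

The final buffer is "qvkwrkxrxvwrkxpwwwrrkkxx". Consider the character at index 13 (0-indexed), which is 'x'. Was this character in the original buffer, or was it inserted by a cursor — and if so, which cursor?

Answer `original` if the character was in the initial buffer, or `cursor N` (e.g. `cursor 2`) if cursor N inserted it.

Answer: cursor 4

Derivation:
After op 1 (move_right): buffer="qvkrxvpw" (len 8), cursors c1@3 c2@8 c3@8, authorship ........
After op 2 (add_cursor(6)): buffer="qvkrxvpw" (len 8), cursors c1@3 c4@6 c2@8 c3@8, authorship ........
After op 3 (insert('w')): buffer="qvkwrxvwpwww" (len 12), cursors c1@4 c4@8 c2@12 c3@12, authorship ...1...4..23
After op 4 (insert('r')): buffer="qvkwrrxvwrpwwwrr" (len 16), cursors c1@5 c4@10 c2@16 c3@16, authorship ...11...44..2323
After op 5 (insert('k')): buffer="qvkwrkrxvwrkpwwwrrkk" (len 20), cursors c1@6 c4@12 c2@20 c3@20, authorship ...111...444..232323
After op 6 (insert('x')): buffer="qvkwrkxrxvwrkxpwwwrrkkxx" (len 24), cursors c1@7 c4@14 c2@24 c3@24, authorship ...1111...4444..23232323
Authorship (.=original, N=cursor N): . . . 1 1 1 1 . . . 4 4 4 4 . . 2 3 2 3 2 3 2 3
Index 13: author = 4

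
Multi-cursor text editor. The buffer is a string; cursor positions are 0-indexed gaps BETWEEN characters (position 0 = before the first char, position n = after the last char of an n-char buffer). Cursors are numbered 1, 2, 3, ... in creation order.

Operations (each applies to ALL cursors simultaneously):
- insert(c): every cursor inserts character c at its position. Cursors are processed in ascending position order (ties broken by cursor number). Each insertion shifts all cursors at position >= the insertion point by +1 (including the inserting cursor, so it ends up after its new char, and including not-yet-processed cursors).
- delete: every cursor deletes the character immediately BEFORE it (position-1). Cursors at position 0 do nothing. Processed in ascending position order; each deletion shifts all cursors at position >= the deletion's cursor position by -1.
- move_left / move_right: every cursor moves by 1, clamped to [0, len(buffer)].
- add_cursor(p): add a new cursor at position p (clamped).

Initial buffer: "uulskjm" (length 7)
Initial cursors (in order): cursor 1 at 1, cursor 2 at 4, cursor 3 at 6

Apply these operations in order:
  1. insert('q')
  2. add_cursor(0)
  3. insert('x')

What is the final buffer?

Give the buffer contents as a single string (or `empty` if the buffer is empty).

After op 1 (insert('q')): buffer="uqulsqkjqm" (len 10), cursors c1@2 c2@6 c3@9, authorship .1...2..3.
After op 2 (add_cursor(0)): buffer="uqulsqkjqm" (len 10), cursors c4@0 c1@2 c2@6 c3@9, authorship .1...2..3.
After op 3 (insert('x')): buffer="xuqxulsqxkjqxm" (len 14), cursors c4@1 c1@4 c2@9 c3@13, authorship 4.11...22..33.

Answer: xuqxulsqxkjqxm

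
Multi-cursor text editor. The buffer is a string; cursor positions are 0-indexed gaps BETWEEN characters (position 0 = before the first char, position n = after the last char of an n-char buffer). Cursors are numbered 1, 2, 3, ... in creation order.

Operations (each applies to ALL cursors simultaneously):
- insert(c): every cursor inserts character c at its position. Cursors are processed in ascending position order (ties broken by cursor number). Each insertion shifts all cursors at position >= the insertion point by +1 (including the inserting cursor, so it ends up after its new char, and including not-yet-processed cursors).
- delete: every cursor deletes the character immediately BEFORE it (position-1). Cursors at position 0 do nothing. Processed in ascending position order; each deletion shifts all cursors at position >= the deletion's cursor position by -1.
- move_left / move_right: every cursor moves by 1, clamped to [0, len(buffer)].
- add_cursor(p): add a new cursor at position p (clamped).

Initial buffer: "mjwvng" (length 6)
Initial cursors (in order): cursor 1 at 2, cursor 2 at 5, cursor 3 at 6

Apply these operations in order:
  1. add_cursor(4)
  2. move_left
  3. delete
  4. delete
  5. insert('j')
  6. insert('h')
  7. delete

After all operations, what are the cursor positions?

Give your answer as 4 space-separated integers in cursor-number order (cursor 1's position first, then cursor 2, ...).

After op 1 (add_cursor(4)): buffer="mjwvng" (len 6), cursors c1@2 c4@4 c2@5 c3@6, authorship ......
After op 2 (move_left): buffer="mjwvng" (len 6), cursors c1@1 c4@3 c2@4 c3@5, authorship ......
After op 3 (delete): buffer="jg" (len 2), cursors c1@0 c2@1 c3@1 c4@1, authorship ..
After op 4 (delete): buffer="g" (len 1), cursors c1@0 c2@0 c3@0 c4@0, authorship .
After op 5 (insert('j')): buffer="jjjjg" (len 5), cursors c1@4 c2@4 c3@4 c4@4, authorship 1234.
After op 6 (insert('h')): buffer="jjjjhhhhg" (len 9), cursors c1@8 c2@8 c3@8 c4@8, authorship 12341234.
After op 7 (delete): buffer="jjjjg" (len 5), cursors c1@4 c2@4 c3@4 c4@4, authorship 1234.

Answer: 4 4 4 4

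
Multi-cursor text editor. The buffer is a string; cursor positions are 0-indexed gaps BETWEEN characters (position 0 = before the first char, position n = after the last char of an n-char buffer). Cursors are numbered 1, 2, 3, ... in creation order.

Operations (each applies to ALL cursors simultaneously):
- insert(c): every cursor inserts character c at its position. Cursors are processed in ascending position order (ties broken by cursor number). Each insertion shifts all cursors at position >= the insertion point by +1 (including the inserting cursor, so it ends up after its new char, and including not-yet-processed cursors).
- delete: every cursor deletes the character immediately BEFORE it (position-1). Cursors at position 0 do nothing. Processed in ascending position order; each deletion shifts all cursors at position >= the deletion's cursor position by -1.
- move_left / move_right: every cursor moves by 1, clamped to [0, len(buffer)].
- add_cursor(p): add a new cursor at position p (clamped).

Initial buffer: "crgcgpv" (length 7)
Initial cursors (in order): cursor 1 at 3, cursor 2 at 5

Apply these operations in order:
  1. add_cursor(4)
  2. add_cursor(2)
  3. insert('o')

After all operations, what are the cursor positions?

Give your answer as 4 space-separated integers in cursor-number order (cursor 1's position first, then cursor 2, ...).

Answer: 5 9 7 3

Derivation:
After op 1 (add_cursor(4)): buffer="crgcgpv" (len 7), cursors c1@3 c3@4 c2@5, authorship .......
After op 2 (add_cursor(2)): buffer="crgcgpv" (len 7), cursors c4@2 c1@3 c3@4 c2@5, authorship .......
After op 3 (insert('o')): buffer="crogocogopv" (len 11), cursors c4@3 c1@5 c3@7 c2@9, authorship ..4.1.3.2..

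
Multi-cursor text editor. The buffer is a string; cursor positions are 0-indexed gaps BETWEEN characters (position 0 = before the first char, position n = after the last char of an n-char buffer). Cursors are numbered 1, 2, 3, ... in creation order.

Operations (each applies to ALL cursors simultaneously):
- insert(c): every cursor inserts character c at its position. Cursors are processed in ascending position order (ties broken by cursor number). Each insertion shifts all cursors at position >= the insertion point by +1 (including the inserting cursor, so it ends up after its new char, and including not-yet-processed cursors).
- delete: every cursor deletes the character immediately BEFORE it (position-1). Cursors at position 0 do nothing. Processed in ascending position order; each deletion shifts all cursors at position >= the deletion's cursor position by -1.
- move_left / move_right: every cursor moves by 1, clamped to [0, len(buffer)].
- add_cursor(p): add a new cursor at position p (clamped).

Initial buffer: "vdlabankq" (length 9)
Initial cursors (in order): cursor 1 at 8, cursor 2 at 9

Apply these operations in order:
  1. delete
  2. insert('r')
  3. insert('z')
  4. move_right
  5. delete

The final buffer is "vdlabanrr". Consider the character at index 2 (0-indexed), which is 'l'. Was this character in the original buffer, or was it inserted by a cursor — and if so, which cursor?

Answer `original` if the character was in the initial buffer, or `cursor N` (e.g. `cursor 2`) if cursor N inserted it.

After op 1 (delete): buffer="vdlaban" (len 7), cursors c1@7 c2@7, authorship .......
After op 2 (insert('r')): buffer="vdlabanrr" (len 9), cursors c1@9 c2@9, authorship .......12
After op 3 (insert('z')): buffer="vdlabanrrzz" (len 11), cursors c1@11 c2@11, authorship .......1212
After op 4 (move_right): buffer="vdlabanrrzz" (len 11), cursors c1@11 c2@11, authorship .......1212
After op 5 (delete): buffer="vdlabanrr" (len 9), cursors c1@9 c2@9, authorship .......12
Authorship (.=original, N=cursor N): . . . . . . . 1 2
Index 2: author = original

Answer: original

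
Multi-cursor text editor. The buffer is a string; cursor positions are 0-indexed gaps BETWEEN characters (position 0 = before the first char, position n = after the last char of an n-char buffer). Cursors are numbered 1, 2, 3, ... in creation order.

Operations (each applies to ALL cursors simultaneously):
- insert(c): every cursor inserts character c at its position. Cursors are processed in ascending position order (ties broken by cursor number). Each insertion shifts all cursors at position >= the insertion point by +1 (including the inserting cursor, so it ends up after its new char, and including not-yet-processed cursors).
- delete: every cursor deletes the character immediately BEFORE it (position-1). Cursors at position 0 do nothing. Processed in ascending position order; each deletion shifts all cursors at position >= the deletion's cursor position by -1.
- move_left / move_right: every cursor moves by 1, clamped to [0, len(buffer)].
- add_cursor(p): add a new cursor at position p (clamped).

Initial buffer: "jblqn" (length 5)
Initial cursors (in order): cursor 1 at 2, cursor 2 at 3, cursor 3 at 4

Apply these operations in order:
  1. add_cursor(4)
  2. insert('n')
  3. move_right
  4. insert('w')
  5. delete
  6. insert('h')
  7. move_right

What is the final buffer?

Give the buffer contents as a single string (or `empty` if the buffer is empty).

After op 1 (add_cursor(4)): buffer="jblqn" (len 5), cursors c1@2 c2@3 c3@4 c4@4, authorship .....
After op 2 (insert('n')): buffer="jbnlnqnnn" (len 9), cursors c1@3 c2@5 c3@8 c4@8, authorship ..1.2.34.
After op 3 (move_right): buffer="jbnlnqnnn" (len 9), cursors c1@4 c2@6 c3@9 c4@9, authorship ..1.2.34.
After op 4 (insert('w')): buffer="jbnlwnqwnnnww" (len 13), cursors c1@5 c2@8 c3@13 c4@13, authorship ..1.12.234.34
After op 5 (delete): buffer="jbnlnqnnn" (len 9), cursors c1@4 c2@6 c3@9 c4@9, authorship ..1.2.34.
After op 6 (insert('h')): buffer="jbnlhnqhnnnhh" (len 13), cursors c1@5 c2@8 c3@13 c4@13, authorship ..1.12.234.34
After op 7 (move_right): buffer="jbnlhnqhnnnhh" (len 13), cursors c1@6 c2@9 c3@13 c4@13, authorship ..1.12.234.34

Answer: jbnlhnqhnnnhh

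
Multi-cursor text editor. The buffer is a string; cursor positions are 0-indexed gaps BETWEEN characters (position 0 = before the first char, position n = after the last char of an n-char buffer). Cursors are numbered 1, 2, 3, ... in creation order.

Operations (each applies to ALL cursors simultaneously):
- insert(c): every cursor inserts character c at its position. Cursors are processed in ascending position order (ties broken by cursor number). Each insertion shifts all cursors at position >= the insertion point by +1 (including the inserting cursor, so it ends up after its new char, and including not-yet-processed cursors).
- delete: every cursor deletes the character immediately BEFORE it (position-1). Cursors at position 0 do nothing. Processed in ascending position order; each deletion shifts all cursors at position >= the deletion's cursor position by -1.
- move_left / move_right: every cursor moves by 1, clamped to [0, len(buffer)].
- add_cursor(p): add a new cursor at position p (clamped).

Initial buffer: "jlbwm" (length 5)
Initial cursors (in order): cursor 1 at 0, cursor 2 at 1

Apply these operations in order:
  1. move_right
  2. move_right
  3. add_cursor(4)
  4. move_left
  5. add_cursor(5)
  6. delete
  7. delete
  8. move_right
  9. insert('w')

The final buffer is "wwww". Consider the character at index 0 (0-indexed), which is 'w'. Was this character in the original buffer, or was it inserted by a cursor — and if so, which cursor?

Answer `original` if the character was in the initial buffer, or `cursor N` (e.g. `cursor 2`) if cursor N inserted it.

Answer: cursor 1

Derivation:
After op 1 (move_right): buffer="jlbwm" (len 5), cursors c1@1 c2@2, authorship .....
After op 2 (move_right): buffer="jlbwm" (len 5), cursors c1@2 c2@3, authorship .....
After op 3 (add_cursor(4)): buffer="jlbwm" (len 5), cursors c1@2 c2@3 c3@4, authorship .....
After op 4 (move_left): buffer="jlbwm" (len 5), cursors c1@1 c2@2 c3@3, authorship .....
After op 5 (add_cursor(5)): buffer="jlbwm" (len 5), cursors c1@1 c2@2 c3@3 c4@5, authorship .....
After op 6 (delete): buffer="w" (len 1), cursors c1@0 c2@0 c3@0 c4@1, authorship .
After op 7 (delete): buffer="" (len 0), cursors c1@0 c2@0 c3@0 c4@0, authorship 
After op 8 (move_right): buffer="" (len 0), cursors c1@0 c2@0 c3@0 c4@0, authorship 
After op 9 (insert('w')): buffer="wwww" (len 4), cursors c1@4 c2@4 c3@4 c4@4, authorship 1234
Authorship (.=original, N=cursor N): 1 2 3 4
Index 0: author = 1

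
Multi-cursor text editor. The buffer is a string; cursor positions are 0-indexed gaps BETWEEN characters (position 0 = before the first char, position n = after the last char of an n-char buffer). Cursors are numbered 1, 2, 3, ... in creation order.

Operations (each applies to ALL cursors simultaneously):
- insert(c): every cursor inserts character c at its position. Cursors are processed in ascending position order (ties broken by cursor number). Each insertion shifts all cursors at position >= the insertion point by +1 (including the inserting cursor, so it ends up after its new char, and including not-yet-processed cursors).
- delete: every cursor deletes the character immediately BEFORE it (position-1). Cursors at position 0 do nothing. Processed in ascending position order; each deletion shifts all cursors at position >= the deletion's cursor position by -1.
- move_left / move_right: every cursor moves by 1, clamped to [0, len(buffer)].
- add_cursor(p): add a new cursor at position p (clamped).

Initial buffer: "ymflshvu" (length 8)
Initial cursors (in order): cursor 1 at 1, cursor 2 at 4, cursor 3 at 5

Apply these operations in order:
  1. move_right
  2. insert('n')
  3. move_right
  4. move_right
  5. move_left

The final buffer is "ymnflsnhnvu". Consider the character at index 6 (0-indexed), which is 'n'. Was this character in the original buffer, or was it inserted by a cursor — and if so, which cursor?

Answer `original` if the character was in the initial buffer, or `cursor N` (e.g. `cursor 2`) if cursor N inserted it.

After op 1 (move_right): buffer="ymflshvu" (len 8), cursors c1@2 c2@5 c3@6, authorship ........
After op 2 (insert('n')): buffer="ymnflsnhnvu" (len 11), cursors c1@3 c2@7 c3@9, authorship ..1...2.3..
After op 3 (move_right): buffer="ymnflsnhnvu" (len 11), cursors c1@4 c2@8 c3@10, authorship ..1...2.3..
After op 4 (move_right): buffer="ymnflsnhnvu" (len 11), cursors c1@5 c2@9 c3@11, authorship ..1...2.3..
After op 5 (move_left): buffer="ymnflsnhnvu" (len 11), cursors c1@4 c2@8 c3@10, authorship ..1...2.3..
Authorship (.=original, N=cursor N): . . 1 . . . 2 . 3 . .
Index 6: author = 2

Answer: cursor 2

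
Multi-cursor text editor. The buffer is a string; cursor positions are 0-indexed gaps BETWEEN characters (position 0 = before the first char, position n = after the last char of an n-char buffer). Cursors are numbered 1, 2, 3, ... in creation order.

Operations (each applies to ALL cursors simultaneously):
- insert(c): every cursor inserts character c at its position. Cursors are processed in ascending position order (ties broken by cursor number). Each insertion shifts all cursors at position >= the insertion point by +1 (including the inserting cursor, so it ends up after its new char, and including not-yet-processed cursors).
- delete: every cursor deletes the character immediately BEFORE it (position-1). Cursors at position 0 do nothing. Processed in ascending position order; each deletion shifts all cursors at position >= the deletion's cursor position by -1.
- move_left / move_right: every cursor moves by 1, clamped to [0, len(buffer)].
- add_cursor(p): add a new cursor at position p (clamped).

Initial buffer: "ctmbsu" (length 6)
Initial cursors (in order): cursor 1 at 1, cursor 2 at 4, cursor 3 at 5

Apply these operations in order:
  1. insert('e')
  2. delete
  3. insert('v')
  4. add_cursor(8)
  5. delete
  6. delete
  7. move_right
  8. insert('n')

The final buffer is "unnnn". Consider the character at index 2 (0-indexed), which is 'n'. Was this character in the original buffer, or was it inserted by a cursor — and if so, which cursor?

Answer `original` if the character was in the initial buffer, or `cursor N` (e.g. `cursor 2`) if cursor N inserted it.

Answer: cursor 2

Derivation:
After op 1 (insert('e')): buffer="cetmbeseu" (len 9), cursors c1@2 c2@6 c3@8, authorship .1...2.3.
After op 2 (delete): buffer="ctmbsu" (len 6), cursors c1@1 c2@4 c3@5, authorship ......
After op 3 (insert('v')): buffer="cvtmbvsvu" (len 9), cursors c1@2 c2@6 c3@8, authorship .1...2.3.
After op 4 (add_cursor(8)): buffer="cvtmbvsvu" (len 9), cursors c1@2 c2@6 c3@8 c4@8, authorship .1...2.3.
After op 5 (delete): buffer="ctmbu" (len 5), cursors c1@1 c2@4 c3@4 c4@4, authorship .....
After op 6 (delete): buffer="u" (len 1), cursors c1@0 c2@0 c3@0 c4@0, authorship .
After op 7 (move_right): buffer="u" (len 1), cursors c1@1 c2@1 c3@1 c4@1, authorship .
After op 8 (insert('n')): buffer="unnnn" (len 5), cursors c1@5 c2@5 c3@5 c4@5, authorship .1234
Authorship (.=original, N=cursor N): . 1 2 3 4
Index 2: author = 2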